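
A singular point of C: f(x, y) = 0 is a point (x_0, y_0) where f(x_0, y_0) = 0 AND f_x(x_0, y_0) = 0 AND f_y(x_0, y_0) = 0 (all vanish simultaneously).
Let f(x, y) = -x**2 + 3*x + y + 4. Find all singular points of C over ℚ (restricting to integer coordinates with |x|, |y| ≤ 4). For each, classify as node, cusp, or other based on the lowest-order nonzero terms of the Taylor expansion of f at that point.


No singular points in the scanned grid; C is smooth there.

Compute partial derivatives:
  f_x = 3 - 2*x.
  f_y = 1.
f_y = 1 is a nonzero constant, so f_y never vanishes: no point (x, y) can satisfy f = f_x = f_y = 0. In particular no (x, y) ∈ {−4, ..., 4}² is singular; the curve is smooth.


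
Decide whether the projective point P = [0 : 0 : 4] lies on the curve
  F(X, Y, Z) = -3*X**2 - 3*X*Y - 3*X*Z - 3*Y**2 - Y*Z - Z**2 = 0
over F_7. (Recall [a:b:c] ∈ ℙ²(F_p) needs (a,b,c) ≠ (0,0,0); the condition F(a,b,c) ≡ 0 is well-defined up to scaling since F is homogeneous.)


F(0,0,4) ≡ 5 (mod 7); P is NOT on the curve.

Evaluate F(0, 0, 4) term-by-term (mod 7).
  -3*X**2 ↦ -3·0·1·1 = 0
  -3*X*Y ↦ -3·0·0·1 = 0
  -3*X*Z ↦ -3·0·1·4 = 0
  -3*Y**2 ↦ -3·1·0·1 = 0
  -Y*Z ↦ -1·1·0·4 = 0
  -Z**2 ↦ -1·1·1·16 = -16
Sum: F(0, 0, 4) = (0) + (0) + (0) + (0) + (0) + (-16) = -16.
Reducing mod 7: -16 ≡ 5 (mod 7).
Since F(a, b, c) ≡ 5 ≠ 0 (mod 7), P does NOT lie on the curve.


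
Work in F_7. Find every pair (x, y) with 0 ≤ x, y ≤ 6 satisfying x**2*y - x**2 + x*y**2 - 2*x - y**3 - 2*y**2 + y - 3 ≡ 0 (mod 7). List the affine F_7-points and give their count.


Affine F_7-points: {(1, 2), (2, 1), (4, 2), (5, 5)}; count = 4.

For each of the 49 pairs (x, y) ∈ F_7², evaluate f(x, y) mod 7. Record the zeros.
  x = 0: [0↦4, 1↦2, 2↦4, 3↦4, 4↦3, 5↦2, 6↦2]  zeros at y ∈ ∅
  x = 1: [0↦1, 1↦1, 2↦0, 3↦6, 4↦6, 5↦1, 6↦6]  zeros at y ∈ {2}
  x = 2: [0↦3, 1↦0, 2↦5, 3↦5, 4↦1, 5↦1, 6↦6]  zeros at y ∈ {1}
  x = 3: [0↦3, 1↦6, 2↦5, 3↦1, 4↦2, 5↦2, 6↦2]  zeros at y ∈ ∅
  x = 4: [0↦1, 1↦5, 2↦0, 3↦1, 4↦2, 5↦4, 6↦1]  zeros at y ∈ {2}
  x = 5: [0↦4, 1↦4, 2↦4, 3↦5, 4↦1, 5↦0, 6↦3]  zeros at y ∈ {5}
  x = 6: [0↦5, 1↦3, 2↦3, 3↦6, 4↦6, 5↦4, 6↦1]  zeros at y ∈ ∅
Collecting zeros: affine points = {(1, 2), (2, 1), (4, 2), (5, 5)}.
Total count |C(F_7)_aff| = 4.


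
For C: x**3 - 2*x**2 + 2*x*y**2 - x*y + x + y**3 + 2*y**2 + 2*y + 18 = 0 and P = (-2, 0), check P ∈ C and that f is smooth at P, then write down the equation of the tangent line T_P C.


Tangent line at P: 21*x + 4*y + 42 = 0.

Step 1: f(-2, 0) = 0, so P lies on C.
Step 2: partial derivatives
  f_x(x, y) = 3*x**2 - 4*x + 2*y**2 - y + 1, f_y(x, y) = 4*x*y - x + 3*y**2 + 4*y + 2.
  f_x(P) = 21, f_y(P) = 4 (gradient nonzero, so P is smooth).
Step 3: tangent line at P: 21·(x − -2) + 4·(y − 0) = 0.
Expanding: 21*x + 4*y + 42 = 0.


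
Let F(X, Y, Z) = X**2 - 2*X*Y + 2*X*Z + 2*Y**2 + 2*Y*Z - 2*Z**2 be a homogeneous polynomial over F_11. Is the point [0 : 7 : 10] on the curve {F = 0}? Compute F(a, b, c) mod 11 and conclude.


F(0,7,10) ≡ 5 (mod 11); P is NOT on the curve.

Evaluate F(0, 7, 10) term-by-term (mod 11).
  X**2 ↦ 1·0·1·1 = 0
  -2*X*Y ↦ -2·0·7·1 = 0
  2*X*Z ↦ 2·0·1·10 = 0
  2*Y**2 ↦ 2·1·49·1 = 98
  2*Y*Z ↦ 2·1·7·10 = 140
  -2*Z**2 ↦ -2·1·1·100 = -200
Sum: F(0, 7, 10) = (0) + (0) + (0) + (98) + (140) + (-200) = 38.
Reducing mod 11: 38 ≡ 5 (mod 11).
Since F(a, b, c) ≡ 5 ≠ 0 (mod 11), P does NOT lie on the curve.


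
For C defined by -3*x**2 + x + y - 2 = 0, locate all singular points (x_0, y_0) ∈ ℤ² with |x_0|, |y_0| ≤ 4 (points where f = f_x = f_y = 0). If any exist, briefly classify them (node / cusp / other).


No singular points in the scanned grid; C is smooth there.

Compute partial derivatives:
  f_x = 1 - 6*x.
  f_y = 1.
f_y = 1 is a nonzero constant, so f_y never vanishes: no point (x, y) can satisfy f = f_x = f_y = 0. In particular no (x, y) ∈ {−4, ..., 4}² is singular; the curve is smooth.


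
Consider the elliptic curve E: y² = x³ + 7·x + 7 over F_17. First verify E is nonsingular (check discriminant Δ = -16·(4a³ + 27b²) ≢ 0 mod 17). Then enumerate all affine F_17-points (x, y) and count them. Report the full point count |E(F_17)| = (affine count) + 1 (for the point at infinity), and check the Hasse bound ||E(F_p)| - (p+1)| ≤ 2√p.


Affine points = {(1, 7), (1, 10), (3, 2), (3, 15), (7, 5), (7, 12), (9, 0), (11, 2), (11, 15), (12, 0), (13, 0), (15, 6), (15, 11), (16, 4), (16, 13)}; affine count = 15; |E(F_17)| = 16.

Discriminant check: Δ ∝ 4a³ + 27b² = 4·7³ + 27·7² = 4·343 + 27·49 ≡ 9 (mod 17). Nonzero ⇒ E is nonsingular.
For each x ∈ F_17, compute rhs = x³ + 7·x + 7 mod 17, then count y ∈ F_17 with y² ≡ rhs.
  x = 0: rhs = 7, matching y values: none (0 points).
  x = 1: rhs = 15, matching y values: 7, 10 (2 points).
  x = 2: rhs = 12, matching y values: none (0 points).
  x = 3: rhs = 4, matching y values: 2, 15 (2 points).
  x = 4: rhs = 14, matching y values: none (0 points).
  x = 5: rhs = 14, matching y values: none (0 points).
  x = 6: rhs = 10, matching y values: none (0 points).
  x = 7: rhs = 8, matching y values: 5, 12 (2 points).
  x = 8: rhs = 14, matching y values: none (0 points).
  x = 9: rhs = 0, matching y values: 0 (1 points).
  x = 10: rhs = 6, matching y values: none (0 points).
  x = 11: rhs = 4, matching y values: 2, 15 (2 points).
  x = 12: rhs = 0, matching y values: 0 (1 points).
  x = 13: rhs = 0, matching y values: 0 (1 points).
  x = 14: rhs = 10, matching y values: none (0 points).
  x = 15: rhs = 2, matching y values: 6, 11 (2 points).
  x = 16: rhs = 16, matching y values: 4, 13 (2 points).
Total affine count: 15.
Full point count |E(F_17)| = 15 + 1 = 16.
Hasse bound: |16 − (17+1)| = |-2| = 2 ≤ 2√17 ≈ 8.2462 ✓.


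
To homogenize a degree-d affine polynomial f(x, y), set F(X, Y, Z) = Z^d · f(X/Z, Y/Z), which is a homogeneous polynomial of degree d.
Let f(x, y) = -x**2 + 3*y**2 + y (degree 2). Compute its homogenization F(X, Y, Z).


F(X, Y, Z) = -X**2 + 3*Y**2 + Y*Z

deg(f) = 2.
Substitute x = X/Z, y = Y/Z into f, then multiply by Z^2.
  monomial -1·x^2·y^0 ↦ -1·X^2·Y^0·Z^0.
  monomial 3·x^0·y^2 ↦ 3·X^0·Y^2·Z^0.
  monomial 1·x^0·y^1 ↦ 1·X^0·Y^1·Z^1.
Collecting: F(X, Y, Z) = -X**2 + 3*Y**2 + Y*Z.


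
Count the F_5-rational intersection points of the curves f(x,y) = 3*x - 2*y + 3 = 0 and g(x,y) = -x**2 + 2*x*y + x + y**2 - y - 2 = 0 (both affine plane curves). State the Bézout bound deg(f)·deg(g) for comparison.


Common zeros: {(0, 4), (1, 3)}; count = 2; Bézout bound = 2.

deg(f) = 1, deg(g) = 2, so Bézout bound = 2.
Scan x ∈ F_5. For each x, list the y ∈ F_5 with f(x, y) ≡ 0 and those with g(x, y) ≡ 0 (mod 5); the common zeros in that column are the intersection.
  x = 0: f ≡ 0 at y ∈ {4}; g ≡ 0 at y ∈ {2, 4}; common: {4}.
  x = 1: f ≡ 0 at y ∈ {3}; g ≡ 0 at y ∈ {1, 3}; common: {3}.
  x = 2: f ≡ 0 at y ∈ {2}; g ≡ 0 at y ∈ {1}; common: ∅.
  x = 3: f ≡ 0 at y ∈ {1}; g ≡ 0 at y ∈ ∅; common: ∅.
  x = 4: f ≡ 0 at y ∈ {0}; g ≡ 0 at y ∈ {4}; common: ∅.
Collecting: common zeros = {(0, 4), (1, 3)}, so the count is 2.
Comparison with the Bézout bound: 2 ≤ 2 = deg(f)·deg(g), as expected for curves with no common component (the bound is attained).


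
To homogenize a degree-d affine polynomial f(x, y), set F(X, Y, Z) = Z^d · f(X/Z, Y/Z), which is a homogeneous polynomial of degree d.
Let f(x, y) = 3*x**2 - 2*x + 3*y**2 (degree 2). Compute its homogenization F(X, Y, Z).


F(X, Y, Z) = 3*X**2 - 2*X*Z + 3*Y**2

deg(f) = 2.
Substitute x = X/Z, y = Y/Z into f, then multiply by Z^2.
  monomial 3·x^2·y^0 ↦ 3·X^2·Y^0·Z^0.
  monomial -2·x^1·y^0 ↦ -2·X^1·Y^0·Z^1.
  monomial 3·x^0·y^2 ↦ 3·X^0·Y^2·Z^0.
Collecting: F(X, Y, Z) = 3*X**2 - 2*X*Z + 3*Y**2.


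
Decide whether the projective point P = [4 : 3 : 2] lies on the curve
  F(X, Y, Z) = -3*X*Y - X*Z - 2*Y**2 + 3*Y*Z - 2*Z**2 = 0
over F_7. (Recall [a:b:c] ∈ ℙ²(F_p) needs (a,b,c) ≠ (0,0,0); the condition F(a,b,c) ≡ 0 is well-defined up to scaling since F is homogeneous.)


F(4,3,2) ≡ 4 (mod 7); P is NOT on the curve.

Evaluate F(4, 3, 2) term-by-term (mod 7).
  -3*X*Y ↦ -3·4·3·1 = -36
  -X*Z ↦ -1·4·1·2 = -8
  -2*Y**2 ↦ -2·1·9·1 = -18
  3*Y*Z ↦ 3·1·3·2 = 18
  -2*Z**2 ↦ -2·1·1·4 = -8
Sum: F(4, 3, 2) = (-36) + (-8) + (-18) + (18) + (-8) = -52.
Reducing mod 7: -52 ≡ 4 (mod 7).
Since F(a, b, c) ≡ 4 ≠ 0 (mod 7), P does NOT lie on the curve.


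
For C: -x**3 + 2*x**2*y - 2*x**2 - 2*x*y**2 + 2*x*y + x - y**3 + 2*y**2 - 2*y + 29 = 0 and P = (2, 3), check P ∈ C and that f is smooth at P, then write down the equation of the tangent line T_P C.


Tangent line at P: -7*x - 29*y + 101 = 0.

Step 1: f(2, 3) = 0, so P lies on C.
Step 2: partial derivatives
  f_x(x, y) = -3*x**2 + 4*x*y - 4*x - 2*y**2 + 2*y + 1, f_y(x, y) = 2*x**2 - 4*x*y + 2*x - 3*y**2 + 4*y - 2.
  f_x(P) = -7, f_y(P) = -29 (gradient nonzero, so P is smooth).
Step 3: tangent line at P: -7·(x − 2) + -29·(y − 3) = 0.
Expanding: -7*x - 29*y + 101 = 0.


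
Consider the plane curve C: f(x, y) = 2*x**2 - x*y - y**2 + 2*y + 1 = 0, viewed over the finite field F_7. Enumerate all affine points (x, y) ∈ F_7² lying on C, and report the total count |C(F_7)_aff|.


Affine F_7-points: {(0, 4), (0, 5), (2, 3), (2, 4), (3, 3), (6, 5)}; count = 6.

For each of the 49 pairs (x, y) ∈ F_7², evaluate f(x, y) mod 7. Record the zeros.
  x = 0: [0↦1, 1↦2, 2↦1, 3↦5, 4↦0, 5↦0, 6↦5]  zeros at y ∈ {4, 5}
  x = 1: [0↦3, 1↦3, 2↦1, 3↦4, 4↦5, 5↦4, 6↦1]  zeros at y ∈ ∅
  x = 2: [0↦2, 1↦1, 2↦5, 3↦0, 4↦0, 5↦5, 6↦1]  zeros at y ∈ {3, 4}
  x = 3: [0↦5, 1↦3, 2↦6, 3↦0, 4↦6, 5↦3, 6↦5]  zeros at y ∈ {3}
  x = 4: [0↦5, 1↦2, 2↦4, 3↦4, 4↦2, 5↦5, 6↦6]  zeros at y ∈ ∅
  x = 5: [0↦2, 1↦5, 2↦6, 3↦5, 4↦2, 5↦4, 6↦4]  zeros at y ∈ ∅
  x = 6: [0↦3, 1↦5, 2↦5, 3↦3, 4↦6, 5↦0, 6↦6]  zeros at y ∈ {5}
Collecting zeros: affine points = {(0, 4), (0, 5), (2, 3), (2, 4), (3, 3), (6, 5)}.
Total count |C(F_7)_aff| = 6.


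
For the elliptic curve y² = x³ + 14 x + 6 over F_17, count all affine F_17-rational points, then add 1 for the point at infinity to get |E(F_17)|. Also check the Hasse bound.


Affine points = {(1, 2), (1, 15), (2, 5), (2, 12), (6, 0), (8, 1), (8, 16), (12, 7), (12, 10), (15, 2), (15, 15), (16, 5), (16, 12)}; affine count = 13; |E(F_17)| = 14.

Discriminant check: Δ ∝ 4a³ + 27b² = 4·14³ + 27·6² = 4·2744 + 27·36 ≡ 14 (mod 17). Nonzero ⇒ E is nonsingular.
For each x ∈ F_17, compute rhs = x³ + 14·x + 6 mod 17, then count y ∈ F_17 with y² ≡ rhs.
  x = 0: rhs = 6, matching y values: none (0 points).
  x = 1: rhs = 4, matching y values: 2, 15 (2 points).
  x = 2: rhs = 8, matching y values: 5, 12 (2 points).
  x = 3: rhs = 7, matching y values: none (0 points).
  x = 4: rhs = 7, matching y values: none (0 points).
  x = 5: rhs = 14, matching y values: none (0 points).
  x = 6: rhs = 0, matching y values: 0 (1 points).
  x = 7: rhs = 5, matching y values: none (0 points).
  x = 8: rhs = 1, matching y values: 1, 16 (2 points).
  x = 9: rhs = 11, matching y values: none (0 points).
  x = 10: rhs = 7, matching y values: none (0 points).
  x = 11: rhs = 12, matching y values: none (0 points).
  x = 12: rhs = 15, matching y values: 7, 10 (2 points).
  x = 13: rhs = 5, matching y values: none (0 points).
  x = 14: rhs = 5, matching y values: none (0 points).
  x = 15: rhs = 4, matching y values: 2, 15 (2 points).
  x = 16: rhs = 8, matching y values: 5, 12 (2 points).
Total affine count: 13.
Full point count |E(F_17)| = 13 + 1 = 14.
Hasse bound: |14 − (17+1)| = |-4| = 4 ≤ 2√17 ≈ 8.2462 ✓.


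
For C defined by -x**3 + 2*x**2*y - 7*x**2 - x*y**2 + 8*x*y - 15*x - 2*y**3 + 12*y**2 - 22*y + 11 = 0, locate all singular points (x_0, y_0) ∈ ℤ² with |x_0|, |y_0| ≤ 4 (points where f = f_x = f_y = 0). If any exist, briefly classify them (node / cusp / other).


Singular points: {(-1, 2)}; classification: cusp.

Compute partial derivatives:
  f_x = -3*x**2 + 4*x*y - 14*x - y**2 + 8*y - 15.
  f_y = 2*x**2 - 2*x*y + 8*x - 6*y**2 + 24*y - 22.
Scan x_0 ∈ {−4, ..., 4}. For each x_0, f_y(x_0, y) is a polynomial in y; find its integer roots y ∈ {−4, ..., 4}, then test f_x and f at those candidates.
  x = -4: f_y(-4, y) = -6*y**2 + 32*y - 22; no integer root y with |y| ≤ 4.
  x = -3: f_y(-3, y) = -6*y**2 + 30*y - 28; no integer root y with |y| ≤ 4.
  x = -2: f_y(-2, y) = -6*y**2 + 28*y - 30; vanishes at y ∈ {3}. (-2, 3): f_x = -8 ≠ 0.
  x = -1: f_y(-1, y) = -6*y**2 + 26*y - 28; vanishes at y ∈ {2}. (-1, 2): f_x = 0, f = 0 — SINGULAR.
  x = 0: f_y(0, y) = -6*y**2 + 24*y - 22; no integer root y with |y| ≤ 4.
  x = 1: f_y(1, y) = -6*y**2 + 22*y - 12; vanishes at y ∈ {3}. (1, 3): f_x = -5 ≠ 0.
  x = 2: f_y(2, y) = -6*y**2 + 20*y + 2; no integer root y with |y| ≤ 4.
  x = 3: f_y(3, y) = -6*y**2 + 18*y + 20; no integer root y with |y| ≤ 4.
  x = 4: f_y(4, y) = -6*y**2 + 16*y + 42; no integer root y with |y| ≤ 4.
Only singular point on the grid: (-1, 2).
Classify: substitute x = -1 + u, y = 2 + v and expand: f = -u**3 + 2*u**2*v - u*v**2 - 2*v**3 + v**2.
No constant or linear terms (consistent with a singular point). Quadratic part: v**2. Cubic part: -u**3 + 2*u**2*v - u*v**2 - 2*v**3.
The quadratic part v**2 is a perfect square, so there is a single (double) tangent line v = 0, i.e. y = 2. Restricting the cubic part to that line (v = 0) leaves -u**3 ≠ 0, so f is not divisible by v and the branch is v² ≈ u**3 to lowest order — this is a cusp.
Classification: cusp.


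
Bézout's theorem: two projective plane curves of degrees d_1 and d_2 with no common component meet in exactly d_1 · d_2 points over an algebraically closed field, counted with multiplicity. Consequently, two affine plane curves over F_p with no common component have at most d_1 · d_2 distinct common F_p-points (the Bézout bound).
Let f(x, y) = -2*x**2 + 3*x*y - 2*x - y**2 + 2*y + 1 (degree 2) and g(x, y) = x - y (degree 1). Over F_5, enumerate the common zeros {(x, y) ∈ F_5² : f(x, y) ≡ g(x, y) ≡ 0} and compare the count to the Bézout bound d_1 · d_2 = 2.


Common zeros: ∅; count = 0; Bézout bound = 2.

deg(f) = 2, deg(g) = 1, so Bézout bound = 2.
Scan x ∈ F_5. For each x, list the y ∈ F_5 with f(x, y) ≡ 0 and those with g(x, y) ≡ 0 (mod 5); the common zeros in that column are the intersection.
  x = 0: f ≡ 0 at y ∈ ∅; g ≡ 0 at y ∈ {0}; common: ∅.
  x = 1: f ≡ 0 at y ∈ ∅; g ≡ 0 at y ∈ {1}; common: ∅.
  x = 2: f ≡ 0 at y ∈ {4}; g ≡ 0 at y ∈ {2}; common: ∅.
  x = 3: f ≡ 0 at y ∈ {2, 4}; g ≡ 0 at y ∈ {3}; common: ∅.
  x = 4: f ≡ 0 at y ∈ {2}; g ≡ 0 at y ∈ {4}; common: ∅.
Collecting: common zeros = ∅, so the count is 0.
Comparison with the Bézout bound: 0 ≤ 2 = deg(f)·deg(g), as expected for curves with no common component (the affine F_5-count falls short of the bound because intersections may lie at infinity, over extension fields, or carry multiplicity).


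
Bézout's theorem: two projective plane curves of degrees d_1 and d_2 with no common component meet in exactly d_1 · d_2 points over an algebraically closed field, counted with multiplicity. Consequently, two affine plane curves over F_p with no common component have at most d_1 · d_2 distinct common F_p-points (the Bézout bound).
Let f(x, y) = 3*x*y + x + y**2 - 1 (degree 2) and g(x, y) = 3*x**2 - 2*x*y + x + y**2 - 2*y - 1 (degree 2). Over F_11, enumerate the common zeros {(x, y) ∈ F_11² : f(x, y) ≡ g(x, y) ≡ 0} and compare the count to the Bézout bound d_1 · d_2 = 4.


Common zeros: {(8, 3), (9, 4)}; count = 2; Bézout bound = 4.

deg(f) = 2, deg(g) = 2, so Bézout bound = 4.
Scan x ∈ F_11. For each x, list the y ∈ F_11 with f(x, y) ≡ 0 and those with g(x, y) ≡ 0 (mod 11); the common zeros in that column are the intersection.
  x = 0: f ≡ 0 at y ∈ {1, 10}; g ≡ 0 at y ∈ ∅; common: ∅.
  x = 1: f ≡ 0 at y ∈ {0, 8}; g ≡ 0 at y ∈ {1, 3}; common: ∅.
  x = 2: f ≡ 0 at y ∈ ∅; g ≡ 0 at y ∈ ∅; common: ∅.
  x = 3: f ≡ 0 at y ∈ ∅; g ≡ 0 at y ∈ {1, 7}; common: ∅.
  x = 4: f ≡ 0 at y ∈ {5}; g ≡ 0 at y ∈ ∅; common: ∅.
  x = 5: f ≡ 0 at y ∈ {9}; g ≡ 0 at y ∈ {5, 7}; common: ∅.
  x = 6: f ≡ 0 at y ∈ ∅; g ≡ 0 at y ∈ ∅; common: ∅.
  x = 7: f ≡ 0 at y ∈ ∅; g ≡ 0 at y ∈ ∅; common: ∅.
  x = 8: f ≡ 0 at y ∈ {3, 6}; g ≡ 0 at y ∈ {3, 4}; common: {3}.
  x = 9: f ≡ 0 at y ∈ {2, 4}; g ≡ 0 at y ∈ {4, 5}; common: {4}.
  x = 10: f ≡ 0 at y ∈ ∅; g ≡ 0 at y ∈ ∅; common: ∅.
Collecting: common zeros = {(8, 3), (9, 4)}, so the count is 2.
Comparison with the Bézout bound: 2 ≤ 4 = deg(f)·deg(g), as expected for curves with no common component (the affine F_11-count falls short of the bound because intersections may lie at infinity, over extension fields, or carry multiplicity).


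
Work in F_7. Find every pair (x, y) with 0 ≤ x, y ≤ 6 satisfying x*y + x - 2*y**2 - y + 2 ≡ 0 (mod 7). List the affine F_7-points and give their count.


Affine F_7-points: {(3, 3), (3, 5), (4, 1), (4, 4), (5, 0), (5, 2)}; count = 6.

For each of the 49 pairs (x, y) ∈ F_7², evaluate f(x, y) mod 7. Record the zeros.
  x = 0: [0↦2, 1↦6, 2↦6, 3↦2, 4↦1, 5↦3, 6↦1]  zeros at y ∈ ∅
  x = 1: [0↦3, 1↦1, 2↦2, 3↦6, 4↦6, 5↦2, 6↦1]  zeros at y ∈ ∅
  x = 2: [0↦4, 1↦3, 2↦5, 3↦3, 4↦4, 5↦1, 6↦1]  zeros at y ∈ ∅
  x = 3: [0↦5, 1↦5, 2↦1, 3↦0, 4↦2, 5↦0, 6↦1]  zeros at y ∈ {3, 5}
  x = 4: [0↦6, 1↦0, 2↦4, 3↦4, 4↦0, 5↦6, 6↦1]  zeros at y ∈ {1, 4}
  x = 5: [0↦0, 1↦2, 2↦0, 3↦1, 4↦5, 5↦5, 6↦1]  zeros at y ∈ {0, 2}
  x = 6: [0↦1, 1↦4, 2↦3, 3↦5, 4↦3, 5↦4, 6↦1]  zeros at y ∈ ∅
Collecting zeros: affine points = {(3, 3), (3, 5), (4, 1), (4, 4), (5, 0), (5, 2)}.
Total count |C(F_7)_aff| = 6.


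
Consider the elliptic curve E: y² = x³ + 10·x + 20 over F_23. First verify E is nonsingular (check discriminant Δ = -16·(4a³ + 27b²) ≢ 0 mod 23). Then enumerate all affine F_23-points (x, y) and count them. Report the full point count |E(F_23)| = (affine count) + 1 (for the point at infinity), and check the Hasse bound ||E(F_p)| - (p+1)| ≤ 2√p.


Affine points = {(1, 10), (1, 13), (2, 5), (2, 18), (3, 10), (3, 13), (4, 3), (4, 20), (10, 4), (10, 19), (11, 9), (11, 14), (13, 1), (13, 22), (14, 11), (14, 12), (15, 7), (15, 16), (18, 11), (18, 12), (19, 10), (19, 13), (20, 3), (20, 20), (22, 3), (22, 20)}; affine count = 26; |E(F_23)| = 27.

Discriminant check: Δ ∝ 4a³ + 27b² = 4·10³ + 27·20² = 4·1000 + 27·400 ≡ 11 (mod 23). Nonzero ⇒ E is nonsingular.
For each x ∈ F_23, compute rhs = x³ + 10·x + 20 mod 23, then count y ∈ F_23 with y² ≡ rhs.
  x = 0: rhs = 20, matching y values: none (0 points).
  x = 1: rhs = 8, matching y values: 10, 13 (2 points).
  x = 2: rhs = 2, matching y values: 5, 18 (2 points).
  x = 3: rhs = 8, matching y values: 10, 13 (2 points).
  x = 4: rhs = 9, matching y values: 3, 20 (2 points).
  x = 5: rhs = 11, matching y values: none (0 points).
  x = 6: rhs = 20, matching y values: none (0 points).
  x = 7: rhs = 19, matching y values: none (0 points).
  x = 8: rhs = 14, matching y values: none (0 points).
  x = 9: rhs = 11, matching y values: none (0 points).
  x = 10: rhs = 16, matching y values: 4, 19 (2 points).
  x = 11: rhs = 12, matching y values: 9, 14 (2 points).
  x = 12: rhs = 5, matching y values: none (0 points).
  x = 13: rhs = 1, matching y values: 1, 22 (2 points).
  x = 14: rhs = 6, matching y values: 11, 12 (2 points).
  x = 15: rhs = 3, matching y values: 7, 16 (2 points).
  x = 16: rhs = 21, matching y values: none (0 points).
  x = 17: rhs = 20, matching y values: none (0 points).
  x = 18: rhs = 6, matching y values: 11, 12 (2 points).
  x = 19: rhs = 8, matching y values: 10, 13 (2 points).
  x = 20: rhs = 9, matching y values: 3, 20 (2 points).
  x = 21: rhs = 15, matching y values: none (0 points).
  x = 22: rhs = 9, matching y values: 3, 20 (2 points).
Total affine count: 26.
Full point count |E(F_23)| = 26 + 1 = 27.
Hasse bound: |27 − (23+1)| = |3| = 3 ≤ 2√23 ≈ 9.5917 ✓.


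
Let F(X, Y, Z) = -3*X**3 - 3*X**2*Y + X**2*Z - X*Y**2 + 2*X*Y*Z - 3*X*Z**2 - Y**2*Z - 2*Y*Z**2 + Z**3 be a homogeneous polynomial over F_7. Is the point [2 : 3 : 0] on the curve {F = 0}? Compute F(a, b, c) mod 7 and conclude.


F(2,3,0) ≡ 6 (mod 7); P is NOT on the curve.

Evaluate F(2, 3, 0) term-by-term (mod 7).
  -3*X**3 ↦ -3·8·1·1 = -24
  -3*X**2*Y ↦ -3·4·3·1 = -36
  X**2*Z ↦ 1·4·1·0 = 0
  -X*Y**2 ↦ -1·2·9·1 = -18
  2*X*Y*Z ↦ 2·2·3·0 = 0
  -3*X*Z**2 ↦ -3·2·1·0 = 0
  -Y**2*Z ↦ -1·1·9·0 = 0
  -2*Y*Z**2 ↦ -2·1·3·0 = 0
  Z**3 ↦ 1·1·1·0 = 0
Sum: F(2, 3, 0) = (-24) + (-36) + (0) + (-18) + (0) + (0) + (0) + (0) + (0) = -78.
Reducing mod 7: -78 ≡ 6 (mod 7).
Since F(a, b, c) ≡ 6 ≠ 0 (mod 7), P does NOT lie on the curve.


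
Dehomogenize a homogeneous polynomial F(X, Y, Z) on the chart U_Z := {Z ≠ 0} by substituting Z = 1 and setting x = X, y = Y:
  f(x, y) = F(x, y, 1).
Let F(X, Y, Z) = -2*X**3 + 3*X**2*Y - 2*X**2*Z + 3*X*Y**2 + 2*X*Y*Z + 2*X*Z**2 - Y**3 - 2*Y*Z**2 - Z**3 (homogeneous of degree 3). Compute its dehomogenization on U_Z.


f(x, y) = -2*x**3 + 3*x**2*y - 2*x**2 + 3*x*y**2 + 2*x*y + 2*x - y**3 - 2*y - 1

On U_Z we set Z = 1. Each monomial c·X^i·Y^j·Z^k in F becomes c·x^i·y^j·1^k = c·x^i·y^j.
Substituting Z = 1: F(X, Y, 1) = -2*x**3 + 3*x**2*y - 2*x**2 + 3*x*y**2 + 2*x*y + 2*x - y**3 - 2*y - 1.
Note: deg(f) ≤ deg(F) = 3; strict inequality happens when F is divisible by Z (lost terms).


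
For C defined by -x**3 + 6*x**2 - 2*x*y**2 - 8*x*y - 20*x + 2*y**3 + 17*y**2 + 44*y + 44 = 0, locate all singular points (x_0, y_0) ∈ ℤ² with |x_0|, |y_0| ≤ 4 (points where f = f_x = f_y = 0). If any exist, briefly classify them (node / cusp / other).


Singular points: {(2, -2)}; classification: cusp.

Compute partial derivatives:
  f_x = -3*x**2 + 12*x - 2*y**2 - 8*y - 20.
  f_y = -4*x*y - 8*x + 6*y**2 + 34*y + 44.
Scan x_0 ∈ {−4, ..., 4}. For each x_0, f_y(x_0, y) is a polynomial in y; find its integer roots y ∈ {−4, ..., 4}, then test f_x and f at those candidates.
  x = -4: f_y(-4, y) = 6*y**2 + 50*y + 76; vanishes at y ∈ {-2}. (-4, -2): f_x = -108 ≠ 0.
  x = -3: f_y(-3, y) = 6*y**2 + 46*y + 68; vanishes at y ∈ {-2}. (-3, -2): f_x = -75 ≠ 0.
  x = -2: f_y(-2, y) = 6*y**2 + 42*y + 60; vanishes at y ∈ {-2}. (-2, -2): f_x = -48 ≠ 0.
  x = -1: f_y(-1, y) = 6*y**2 + 38*y + 52; vanishes at y ∈ {-2}. (-1, -2): f_x = -27 ≠ 0.
  x = 0: f_y(0, y) = 6*y**2 + 34*y + 44; vanishes at y ∈ {-2}. (0, -2): f_x = -12 ≠ 0.
  x = 1: f_y(1, y) = 6*y**2 + 30*y + 36; vanishes at y ∈ {-3, -2}. (1, -3): f_x = -5 ≠ 0; (1, -2): f_x = -3 ≠ 0.
  x = 2: f_y(2, y) = 6*y**2 + 26*y + 28; vanishes at y ∈ {-2}. (2, -2): f_x = 0, f = 0 — SINGULAR.
  x = 3: f_y(3, y) = 6*y**2 + 22*y + 20; vanishes at y ∈ {-2}. (3, -2): f_x = -3 ≠ 0.
  x = 4: f_y(4, y) = 6*y**2 + 18*y + 12; vanishes at y ∈ {-2, -1}. (4, -2): f_x = -12 ≠ 0; (4, -1): f_x = -14 ≠ 0.
Only singular point on the grid: (2, -2).
Classify: substitute x = 2 + u, y = -2 + v and expand: f = -u**3 - 2*u*v**2 + 2*v**3 + v**2.
No constant or linear terms (consistent with a singular point). Quadratic part: v**2. Cubic part: -u**3 - 2*u*v**2 + 2*v**3.
The quadratic part v**2 is a perfect square, so there is a single (double) tangent line v = 0, i.e. y = -2. Restricting the cubic part to that line (v = 0) leaves -u**3 ≠ 0, so f is not divisible by v and the branch is v² ≈ u**3 to lowest order — this is a cusp.
Classification: cusp.


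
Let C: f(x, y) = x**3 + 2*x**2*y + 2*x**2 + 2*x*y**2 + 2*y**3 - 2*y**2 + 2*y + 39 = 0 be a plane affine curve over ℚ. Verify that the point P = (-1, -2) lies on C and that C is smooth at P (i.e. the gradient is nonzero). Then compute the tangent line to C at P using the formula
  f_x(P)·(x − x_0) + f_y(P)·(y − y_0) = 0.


Tangent line at P: 15*x + 44*y + 103 = 0.

Step 1: f(-1, -2) = 0, so P lies on C.
Step 2: partial derivatives
  f_x(x, y) = 3*x**2 + 4*x*y + 4*x + 2*y**2, f_y(x, y) = 2*x**2 + 4*x*y + 6*y**2 - 4*y + 2.
  f_x(P) = 15, f_y(P) = 44 (gradient nonzero, so P is smooth).
Step 3: tangent line at P: 15·(x − -1) + 44·(y − -2) = 0.
Expanding: 15*x + 44*y + 103 = 0.


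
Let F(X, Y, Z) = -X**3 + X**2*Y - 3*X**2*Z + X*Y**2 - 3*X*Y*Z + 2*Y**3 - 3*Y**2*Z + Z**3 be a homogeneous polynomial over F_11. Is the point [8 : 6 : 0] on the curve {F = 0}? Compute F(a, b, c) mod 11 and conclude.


F(8,6,0) ≡ 9 (mod 11); P is NOT on the curve.

Evaluate F(8, 6, 0) term-by-term (mod 11).
  -X**3 ↦ -1·512·1·1 = -512
  X**2*Y ↦ 1·64·6·1 = 384
  -3*X**2*Z ↦ -3·64·1·0 = 0
  X*Y**2 ↦ 1·8·36·1 = 288
  -3*X*Y*Z ↦ -3·8·6·0 = 0
  2*Y**3 ↦ 2·1·216·1 = 432
  -3*Y**2*Z ↦ -3·1·36·0 = 0
  Z**3 ↦ 1·1·1·0 = 0
Sum: F(8, 6, 0) = (-512) + (384) + (0) + (288) + (0) + (432) + (0) + (0) = 592.
Reducing mod 11: 592 ≡ 9 (mod 11).
Since F(a, b, c) ≡ 9 ≠ 0 (mod 11), P does NOT lie on the curve.


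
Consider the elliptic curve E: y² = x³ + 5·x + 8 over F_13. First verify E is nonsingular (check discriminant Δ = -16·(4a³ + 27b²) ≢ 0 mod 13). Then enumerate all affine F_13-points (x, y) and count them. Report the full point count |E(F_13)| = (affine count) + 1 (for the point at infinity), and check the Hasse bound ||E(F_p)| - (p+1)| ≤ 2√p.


Affine points = {(1, 1), (1, 12), (2, 0), (4, 1), (4, 12), (7, 3), (7, 10), (8, 1), (8, 12), (11, 4), (11, 9)}; affine count = 11; |E(F_13)| = 12.

Discriminant check: Δ ∝ 4a³ + 27b² = 4·5³ + 27·8² = 4·125 + 27·64 ≡ 5 (mod 13). Nonzero ⇒ E is nonsingular.
For each x ∈ F_13, compute rhs = x³ + 5·x + 8 mod 13, then count y ∈ F_13 with y² ≡ rhs.
  x = 0: rhs = 8, matching y values: none (0 points).
  x = 1: rhs = 1, matching y values: 1, 12 (2 points).
  x = 2: rhs = 0, matching y values: 0 (1 points).
  x = 3: rhs = 11, matching y values: none (0 points).
  x = 4: rhs = 1, matching y values: 1, 12 (2 points).
  x = 5: rhs = 2, matching y values: none (0 points).
  x = 6: rhs = 7, matching y values: none (0 points).
  x = 7: rhs = 9, matching y values: 3, 10 (2 points).
  x = 8: rhs = 1, matching y values: 1, 12 (2 points).
  x = 9: rhs = 2, matching y values: none (0 points).
  x = 10: rhs = 5, matching y values: none (0 points).
  x = 11: rhs = 3, matching y values: 4, 9 (2 points).
  x = 12: rhs = 2, matching y values: none (0 points).
Total affine count: 11.
Full point count |E(F_13)| = 11 + 1 = 12.
Hasse bound: |12 − (13+1)| = |-2| = 2 ≤ 2√13 ≈ 7.2111 ✓.


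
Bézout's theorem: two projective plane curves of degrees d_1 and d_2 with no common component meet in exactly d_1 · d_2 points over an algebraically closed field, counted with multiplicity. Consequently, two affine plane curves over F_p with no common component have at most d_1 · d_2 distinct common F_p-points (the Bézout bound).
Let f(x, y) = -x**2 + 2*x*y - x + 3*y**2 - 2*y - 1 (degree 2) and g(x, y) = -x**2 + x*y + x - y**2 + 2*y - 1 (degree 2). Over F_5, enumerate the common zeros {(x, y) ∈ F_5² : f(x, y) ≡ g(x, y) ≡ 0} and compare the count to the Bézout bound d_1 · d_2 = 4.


Common zeros: {(0, 1), (1, 4)}; count = 2; Bézout bound = 4.

deg(f) = 2, deg(g) = 2, so Bézout bound = 4.
Scan x ∈ F_5. For each x, list the y ∈ F_5 with f(x, y) ≡ 0 and those with g(x, y) ≡ 0 (mod 5); the common zeros in that column are the intersection.
  x = 0: f ≡ 0 at y ∈ {1, 3}; g ≡ 0 at y ∈ {1}; common: {1}.
  x = 1: f ≡ 0 at y ∈ {1, 4}; g ≡ 0 at y ∈ {4}; common: {4}.
  x = 2: f ≡ 0 at y ∈ ∅; g ≡ 0 at y ∈ {1, 3}; common: ∅.
  x = 3: f ≡ 0 at y ∈ ∅; g ≡ 0 at y ∈ ∅; common: ∅.
  x = 4: f ≡ 0 at y ∈ ∅; g ≡ 0 at y ∈ {2, 4}; common: ∅.
Collecting: common zeros = {(0, 1), (1, 4)}, so the count is 2.
Comparison with the Bézout bound: 2 ≤ 4 = deg(f)·deg(g), as expected for curves with no common component (the affine F_5-count falls short of the bound because intersections may lie at infinity, over extension fields, or carry multiplicity).


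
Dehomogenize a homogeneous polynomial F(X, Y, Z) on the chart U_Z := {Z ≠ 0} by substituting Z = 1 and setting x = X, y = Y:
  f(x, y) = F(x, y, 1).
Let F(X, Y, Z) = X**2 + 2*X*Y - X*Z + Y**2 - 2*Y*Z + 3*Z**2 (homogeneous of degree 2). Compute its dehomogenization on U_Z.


f(x, y) = x**2 + 2*x*y - x + y**2 - 2*y + 3

On U_Z we set Z = 1. Each monomial c·X^i·Y^j·Z^k in F becomes c·x^i·y^j·1^k = c·x^i·y^j.
Substituting Z = 1: F(X, Y, 1) = x**2 + 2*x*y - x + y**2 - 2*y + 3.
Note: deg(f) ≤ deg(F) = 2; strict inequality happens when F is divisible by Z (lost terms).


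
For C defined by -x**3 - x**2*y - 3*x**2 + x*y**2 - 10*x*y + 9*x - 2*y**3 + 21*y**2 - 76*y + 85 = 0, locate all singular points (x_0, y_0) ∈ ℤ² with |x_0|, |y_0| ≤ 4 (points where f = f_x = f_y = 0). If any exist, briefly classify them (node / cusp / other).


Singular points: {(-2, 3)}; classification: cusp.

Compute partial derivatives:
  f_x = -3*x**2 - 2*x*y - 6*x + y**2 - 10*y + 9.
  f_y = -x**2 + 2*x*y - 10*x - 6*y**2 + 42*y - 76.
Scan x_0 ∈ {−4, ..., 4}. For each x_0, f_y(x_0, y) is a polynomial in y; find its integer roots y ∈ {−4, ..., 4}, then test f_x and f at those candidates.
  x = -4: f_y(-4, y) = -6*y**2 + 34*y - 52; no integer root y with |y| ≤ 4.
  x = -3: f_y(-3, y) = -6*y**2 + 36*y - 55; no integer root y with |y| ≤ 4.
  x = -2: f_y(-2, y) = -6*y**2 + 38*y - 60; vanishes at y ∈ {3}. (-2, 3): f_x = 0, f = 0 — SINGULAR.
  x = -1: f_y(-1, y) = -6*y**2 + 40*y - 67; no integer root y with |y| ≤ 4.
  x = 0: f_y(0, y) = -6*y**2 + 42*y - 76; no integer root y with |y| ≤ 4.
  x = 1: f_y(1, y) = -6*y**2 + 44*y - 87; no integer root y with |y| ≤ 4.
  x = 2: f_y(2, y) = -6*y**2 + 46*y - 100; no integer root y with |y| ≤ 4.
  x = 3: f_y(3, y) = -6*y**2 + 48*y - 115; no integer root y with |y| ≤ 4.
  x = 4: f_y(4, y) = -6*y**2 + 50*y - 132; no integer root y with |y| ≤ 4.
Only singular point on the grid: (-2, 3).
Classify: substitute x = -2 + u, y = 3 + v and expand: f = -u**3 - u**2*v + u*v**2 - 2*v**3 + v**2.
No constant or linear terms (consistent with a singular point). Quadratic part: v**2. Cubic part: -u**3 - u**2*v + u*v**2 - 2*v**3.
The quadratic part v**2 is a perfect square, so there is a single (double) tangent line v = 0, i.e. y = 3. Restricting the cubic part to that line (v = 0) leaves -u**3 ≠ 0, so f is not divisible by v and the branch is v² ≈ u**3 to lowest order — this is a cusp.
Classification: cusp.


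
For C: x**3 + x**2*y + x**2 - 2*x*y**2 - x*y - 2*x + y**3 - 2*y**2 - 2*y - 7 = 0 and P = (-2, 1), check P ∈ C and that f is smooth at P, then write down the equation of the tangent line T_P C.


Tangent line at P: -x + 11*y - 13 = 0.

Step 1: f(-2, 1) = 0, so P lies on C.
Step 2: partial derivatives
  f_x(x, y) = 3*x**2 + 2*x*y + 2*x - 2*y**2 - y - 2, f_y(x, y) = x**2 - 4*x*y - x + 3*y**2 - 4*y - 2.
  f_x(P) = -1, f_y(P) = 11 (gradient nonzero, so P is smooth).
Step 3: tangent line at P: -1·(x − -2) + 11·(y − 1) = 0.
Expanding: -x + 11*y - 13 = 0.


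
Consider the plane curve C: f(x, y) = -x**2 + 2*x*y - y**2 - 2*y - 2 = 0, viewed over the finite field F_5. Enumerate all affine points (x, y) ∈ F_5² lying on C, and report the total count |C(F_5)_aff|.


Affine F_5-points: {(0, 1), (0, 2), (2, 1), (4, 2), (4, 4)}; count = 5.

For each of the 25 pairs (x, y) ∈ F_5², evaluate f(x, y) mod 5. Record the zeros.
  x = 0: [0↦3, 1↦0, 2↦0, 3↦3, 4↦4]  zeros at y ∈ {1, 2}
  x = 1: [0↦2, 1↦1, 2↦3, 3↦3, 4↦1]  zeros at y ∈ ∅
  x = 2: [0↦4, 1↦0, 2↦4, 3↦1, 4↦1]  zeros at y ∈ {1}
  x = 3: [0↦4, 1↦2, 2↦3, 3↦2, 4↦4]  zeros at y ∈ ∅
  x = 4: [0↦2, 1↦2, 2↦0, 3↦1, 4↦0]  zeros at y ∈ {2, 4}
Collecting zeros: affine points = {(0, 1), (0, 2), (2, 1), (4, 2), (4, 4)}.
Total count |C(F_5)_aff| = 5.


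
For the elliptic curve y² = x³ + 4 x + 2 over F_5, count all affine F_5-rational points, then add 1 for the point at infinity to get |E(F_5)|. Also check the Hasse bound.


Affine points = {(3, 1), (3, 4)}; affine count = 2; |E(F_5)| = 3.

Discriminant check: Δ ∝ 4a³ + 27b² = 4·4³ + 27·2² = 4·64 + 27·4 ≡ 4 (mod 5). Nonzero ⇒ E is nonsingular.
For each x ∈ F_5, compute rhs = x³ + 4·x + 2 mod 5, then count y ∈ F_5 with y² ≡ rhs.
  x = 0: rhs = 2, matching y values: none (0 points).
  x = 1: rhs = 2, matching y values: none (0 points).
  x = 2: rhs = 3, matching y values: none (0 points).
  x = 3: rhs = 1, matching y values: 1, 4 (2 points).
  x = 4: rhs = 2, matching y values: none (0 points).
Total affine count: 2.
Full point count |E(F_5)| = 2 + 1 = 3.
Hasse bound: |3 − (5+1)| = |-3| = 3 ≤ 2√5 ≈ 4.4721 ✓.


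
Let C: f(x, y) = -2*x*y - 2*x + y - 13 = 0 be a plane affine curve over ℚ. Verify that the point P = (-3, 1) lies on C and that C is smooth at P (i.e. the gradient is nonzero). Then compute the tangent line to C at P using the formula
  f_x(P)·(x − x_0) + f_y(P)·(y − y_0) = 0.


Tangent line at P: -4*x + 7*y - 19 = 0.

Step 1: f(-3, 1) = 0, so P lies on C.
Step 2: partial derivatives
  f_x(x, y) = -2*y - 2, f_y(x, y) = 1 - 2*x.
  f_x(P) = -4, f_y(P) = 7 (gradient nonzero, so P is smooth).
Step 3: tangent line at P: -4·(x − -3) + 7·(y − 1) = 0.
Expanding: -4*x + 7*y - 19 = 0.


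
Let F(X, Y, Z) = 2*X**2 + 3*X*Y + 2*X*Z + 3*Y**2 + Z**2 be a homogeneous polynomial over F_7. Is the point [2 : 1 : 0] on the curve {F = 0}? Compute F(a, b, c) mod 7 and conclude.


F(2,1,0) ≡ 3 (mod 7); P is NOT on the curve.

Evaluate F(2, 1, 0) term-by-term (mod 7).
  2*X**2 ↦ 2·4·1·1 = 8
  3*X*Y ↦ 3·2·1·1 = 6
  2*X*Z ↦ 2·2·1·0 = 0
  3*Y**2 ↦ 3·1·1·1 = 3
  Z**2 ↦ 1·1·1·0 = 0
Sum: F(2, 1, 0) = (8) + (6) + (0) + (3) + (0) = 17.
Reducing mod 7: 17 ≡ 3 (mod 7).
Since F(a, b, c) ≡ 3 ≠ 0 (mod 7), P does NOT lie on the curve.


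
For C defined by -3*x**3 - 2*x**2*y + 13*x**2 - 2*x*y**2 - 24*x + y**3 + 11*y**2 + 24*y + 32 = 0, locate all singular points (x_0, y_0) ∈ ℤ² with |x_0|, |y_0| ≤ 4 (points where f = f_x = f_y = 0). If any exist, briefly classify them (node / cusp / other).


Singular points: {(2, -2)}; classification: node.

Compute partial derivatives:
  f_x = -9*x**2 - 4*x*y + 26*x - 2*y**2 - 24.
  f_y = -2*x**2 - 4*x*y + 3*y**2 + 22*y + 24.
Scan x_0 ∈ {−4, ..., 4}. For each x_0, f_y(x_0, y) is a polynomial in y; find its integer roots y ∈ {−4, ..., 4}, then test f_x and f at those candidates.
  x = -4: f_y(-4, y) = 3*y**2 + 38*y - 8; no integer root y with |y| ≤ 4.
  x = -3: f_y(-3, y) = 3*y**2 + 34*y + 6; no integer root y with |y| ≤ 4.
  x = -2: f_y(-2, y) = 3*y**2 + 30*y + 16; no integer root y with |y| ≤ 4.
  x = -1: f_y(-1, y) = 3*y**2 + 26*y + 22; no integer root y with |y| ≤ 4.
  x = 0: f_y(0, y) = 3*y**2 + 22*y + 24; no integer root y with |y| ≤ 4.
  x = 1: f_y(1, y) = 3*y**2 + 18*y + 22; no integer root y with |y| ≤ 4.
  x = 2: f_y(2, y) = 3*y**2 + 14*y + 16; vanishes at y ∈ {-2}. (2, -2): f_x = 0, f = 0 — SINGULAR.
  x = 3: f_y(3, y) = 3*y**2 + 10*y + 6; no integer root y with |y| ≤ 4.
  x = 4: f_y(4, y) = 3*y**2 + 6*y - 8; no integer root y with |y| ≤ 4.
Only singular point on the grid: (2, -2).
Classify: substitute x = 2 + u, y = -2 + v and expand: f = -3*u**3 - 2*u**2*v - u**2 - 2*u*v**2 + v**3 + v**2.
No constant or linear terms (consistent with a singular point). Quadratic part: -u**2 + v**2. Cubic part: -3*u**3 - 2*u**2*v - 2*u*v**2 + v**3.
The quadratic part v**2 - u**2 = (v − u)(v + u) splits into two distinct linear factors, so there are two distinct tangent lines y − -2 = ±(x − 2) — this is a node (ordinary double point).
Classification: node.


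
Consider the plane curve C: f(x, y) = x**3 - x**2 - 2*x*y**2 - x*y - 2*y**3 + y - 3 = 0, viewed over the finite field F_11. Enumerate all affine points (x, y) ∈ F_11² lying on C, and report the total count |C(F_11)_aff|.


Affine F_11-points: {(0, 6), (0, 7), (0, 9), (1, 8), (2, 2), (2, 8), (2, 10), (3, 3), (3, 7), (3, 9), (4, 6), (5, 2), (6, 3), (8, 4), (8, 6), (9, 7), (9, 8), (9, 9)}; count = 18.

For each of the 121 pairs (x, y) ∈ F_11², evaluate f(x, y) mod 11. Record the zeros.
  x = 0: [0↦8, 1↦7, 2↦5, 3↦1, 4↦5, 5↦5, 6↦0, 7↦0, 8↦4, 9↦0, 10↦9]  zeros at y ∈ {6, 7, 9}
  x = 1: [0↦8, 1↦4, 2↦6, 3↦2, 4↦2, 5↦5, 6↦10, 7↦5, 8↦0, 9↦5, 10↦8]  zeros at y ∈ {8}
  x = 2: [0↦1, 1↦5, 2↦0, 3↦7, 4↦3, 5↦9, 6↦2, 7↦3, 8↦0, 9↦3, 10↦0]  zeros at y ∈ {2, 8, 10}
  x = 3: [0↦4, 1↦5, 2↦4, 3↦0, 4↦3, 5↦1, 6↦4, 7↦0, 8↦10, 9↦0, 10↦2]  zeros at y ∈ {3, 7, 9}
  x = 4: [0↦1, 1↦10, 2↦2, 3↦9, 4↦8, 5↦9, 6↦0, 7↦2, 8↦3, 9↦2, 10↦9]  zeros at y ∈ {6}
  x = 5: [0↦9, 1↦4, 2↦0, 3↦7, 4↦2, 5↦6, 6↦7, 7↦4, 8↦7, 9↦4, 10↦5]  zeros at y ∈ {2}
  x = 6: [0↦1, 1↦4, 2↦4, 3↦0, 4↦2, 5↦9, 6↦9, 7↦1, 8↦6, 9↦1, 10↦7]  zeros at y ∈ {3}
  x = 7: [0↦5, 1↦5, 2↦9, 3↦5, 4↦3, 5↦2, 6↦1, 7↦10, 8↦6, 9↦10, 10↦10]  zeros at y ∈ ∅
  x = 8: [0↦5, 1↦2, 2↦10, 3↦6, 4↦0, 5↦2, 6↦0, 7↦4, 8↦2, 9↦4, 10↦9]  zeros at y ∈ {4, 6}
  x = 9: [0↦7, 1↦1, 2↦2, 3↦9, 4↦10, 5↦4, 6↦1, 7↦0, 8↦0, 9↦0, 10↦10]  zeros at y ∈ {7, 8, 9}
  x = 10: [0↦6, 1↦8, 2↦2, 3↦9, 4↦6, 5↦3, 6↦10, 7↦4, 8↦6, 9↦4, 10↦8]  zeros at y ∈ ∅
Collecting zeros: affine points = {(0, 6), (0, 7), (0, 9), (1, 8), (2, 2), (2, 8), (2, 10), (3, 3), (3, 7), (3, 9), (4, 6), (5, 2), (6, 3), (8, 4), (8, 6), (9, 7), (9, 8), (9, 9)}.
Total count |C(F_11)_aff| = 18.


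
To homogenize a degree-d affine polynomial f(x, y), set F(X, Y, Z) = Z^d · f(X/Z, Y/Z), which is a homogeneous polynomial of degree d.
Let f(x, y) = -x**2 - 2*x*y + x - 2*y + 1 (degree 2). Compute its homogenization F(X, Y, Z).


F(X, Y, Z) = -X**2 - 2*X*Y + X*Z - 2*Y*Z + Z**2

deg(f) = 2.
Substitute x = X/Z, y = Y/Z into f, then multiply by Z^2.
  monomial -1·x^2·y^0 ↦ -1·X^2·Y^0·Z^0.
  monomial -2·x^1·y^1 ↦ -2·X^1·Y^1·Z^0.
  monomial 1·x^1·y^0 ↦ 1·X^1·Y^0·Z^1.
  monomial -2·x^0·y^1 ↦ -2·X^0·Y^1·Z^1.
  monomial 1·x^0·y^0 ↦ 1·X^0·Y^0·Z^2.
Collecting: F(X, Y, Z) = -X**2 - 2*X*Y + X*Z - 2*Y*Z + Z**2.


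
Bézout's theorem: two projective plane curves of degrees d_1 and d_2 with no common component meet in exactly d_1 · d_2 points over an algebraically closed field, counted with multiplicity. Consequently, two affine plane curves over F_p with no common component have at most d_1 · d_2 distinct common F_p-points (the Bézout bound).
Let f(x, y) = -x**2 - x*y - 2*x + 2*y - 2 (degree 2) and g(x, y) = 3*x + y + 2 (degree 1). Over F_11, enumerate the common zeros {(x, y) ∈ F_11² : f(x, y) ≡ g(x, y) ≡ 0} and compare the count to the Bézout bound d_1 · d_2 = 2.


Common zeros: ∅; count = 0; Bézout bound = 2.

deg(f) = 2, deg(g) = 1, so Bézout bound = 2.
Scan x ∈ F_11. For each x, list the y ∈ F_11 with f(x, y) ≡ 0 and those with g(x, y) ≡ 0 (mod 11); the common zeros in that column are the intersection.
  x = 0: f ≡ 0 at y ∈ {1}; g ≡ 0 at y ∈ {9}; common: ∅.
  x = 1: f ≡ 0 at y ∈ {5}; g ≡ 0 at y ∈ {6}; common: ∅.
  x = 2: f ≡ 0 at y ∈ ∅; g ≡ 0 at y ∈ {3}; common: ∅.
  x = 3: f ≡ 0 at y ∈ {5}; g ≡ 0 at y ∈ {0}; common: ∅.
  x = 4: f ≡ 0 at y ∈ {9}; g ≡ 0 at y ∈ {8}; common: ∅.
  x = 5: f ≡ 0 at y ∈ {6}; g ≡ 0 at y ∈ {5}; common: ∅.
  x = 6: f ≡ 0 at y ∈ {4}; g ≡ 0 at y ∈ {2}; common: ∅.
  x = 7: f ≡ 0 at y ∈ {9}; g ≡ 0 at y ∈ {10}; common: ∅.
  x = 8: f ≡ 0 at y ∈ {1}; g ≡ 0 at y ∈ {7}; common: ∅.
  x = 9: f ≡ 0 at y ∈ {6}; g ≡ 0 at y ∈ {4}; common: ∅.
  x = 10: f ≡ 0 at y ∈ {4}; g ≡ 0 at y ∈ {1}; common: ∅.
Collecting: common zeros = ∅, so the count is 0.
Comparison with the Bézout bound: 0 ≤ 2 = deg(f)·deg(g), as expected for curves with no common component (the affine F_11-count falls short of the bound because intersections may lie at infinity, over extension fields, or carry multiplicity).
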